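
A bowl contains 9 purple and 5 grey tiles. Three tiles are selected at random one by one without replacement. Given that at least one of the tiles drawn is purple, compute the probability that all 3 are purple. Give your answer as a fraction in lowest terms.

P(all 3 purple) = C(9,3)/C(14,3) = 3/13; P(at least one purple) = 1 − C(5,3)/C(14,3) = 177/182.
Since 'all 3 purple' ⊆ 'at least one purple', P(all 3 | at least one) = 3/13 / 177/182 = 14/59 ≈ 0.2373.

14/59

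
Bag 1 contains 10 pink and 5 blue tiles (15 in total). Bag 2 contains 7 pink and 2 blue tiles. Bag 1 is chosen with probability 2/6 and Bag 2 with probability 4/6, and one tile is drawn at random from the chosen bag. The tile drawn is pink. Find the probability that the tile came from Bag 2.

P(pink | Bag 1) = 2/3; P(pink | Bag 2) = 7/9.
P(pink) = 1/3·2/3 + 2/3·7/9 = 20/27.
By Bayes' rule, P(Bag 2 | pink) = 14/27 / 20/27 = 7/10 ≈ 0.7000.

7/10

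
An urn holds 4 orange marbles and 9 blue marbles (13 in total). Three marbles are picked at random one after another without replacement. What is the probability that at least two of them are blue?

Sum the hypergeometric tail for j = 2,…,3 blue marbles.
Favorable = C(9,2)·C(4,1) + C(9,3)·C(4,0) = 228; total = C(13,3) = 286.
P = 228/286 = 114/143 ≈ 0.7972.

114/143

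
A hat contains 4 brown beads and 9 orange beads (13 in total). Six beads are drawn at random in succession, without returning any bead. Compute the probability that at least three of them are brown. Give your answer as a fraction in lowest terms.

Sum the hypergeometric tail for j = 3,…,4 brown beads.
Favorable = C(4,3)·C(9,3) + C(4,4)·C(9,2) = 372; total = C(13,6) = 1716.
P = 372/1716 = 31/143 ≈ 0.2168.

31/143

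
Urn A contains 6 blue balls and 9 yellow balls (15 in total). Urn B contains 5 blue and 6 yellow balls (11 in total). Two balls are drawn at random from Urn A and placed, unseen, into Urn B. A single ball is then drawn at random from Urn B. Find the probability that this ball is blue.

Condition on how many of the transferred balls are blue (from Urn A: 6 blue of 15; then Urn B has 13 total).
  0 blue: C(6,0)C(9,2)/C(15,2) = 12/35; then P = 5/13
  1 blue: C(6,1)C(9,1)/C(15,2) = 18/35; then P = 6/13
  2 blue: C(6,2)C(9,0)/C(15,2) = 1/7; then P = 7/13
P(blue from Urn B) = 29/65 ≈ 0.4462.

29/65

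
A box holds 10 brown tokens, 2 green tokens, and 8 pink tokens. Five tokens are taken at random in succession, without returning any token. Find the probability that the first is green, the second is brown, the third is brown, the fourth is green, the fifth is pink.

1/1292

Multiply the conditional probability of each draw in order, without replacement, so each draw removes one from its color and from the total.
P = (2/20) · (10/19) · (9/18) · (1/17) · (8/16) = 1/1292 ≈ 0.0008.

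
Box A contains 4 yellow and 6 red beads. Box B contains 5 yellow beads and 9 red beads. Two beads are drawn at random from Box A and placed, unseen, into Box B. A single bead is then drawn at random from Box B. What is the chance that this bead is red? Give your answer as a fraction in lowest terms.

Condition on how many of the transferred beads are red (from Box A: 6 red of 10; then Box B has 16 total).
  0 red: C(6,0)C(4,2)/C(10,2) = 2/15; then P = 9/16
  1 red: C(6,1)C(4,1)/C(10,2) = 8/15; then P = 10/16
  2 red: C(6,2)C(4,0)/C(10,2) = 1/3; then P = 11/16
P(red from Box B) = 51/80 ≈ 0.6375.

51/80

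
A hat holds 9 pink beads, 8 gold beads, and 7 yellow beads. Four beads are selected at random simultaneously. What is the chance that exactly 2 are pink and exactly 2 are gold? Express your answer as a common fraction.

24/253

Unordered draws without replacement: count favorable combinations over C(24,4).
Favorable = C(9,2) · C(8,2) · C(7,0) = 1008; total = C(24,4) = 10626.
P = 1008/10626 = 24/253 ≈ 0.0949.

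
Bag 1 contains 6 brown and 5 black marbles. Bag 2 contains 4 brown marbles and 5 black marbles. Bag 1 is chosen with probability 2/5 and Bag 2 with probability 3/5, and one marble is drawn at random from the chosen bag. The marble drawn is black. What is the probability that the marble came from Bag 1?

6/17

P(black | Bag 1) = 5/11; P(black | Bag 2) = 5/9.
P(black) = 2/5·5/11 + 3/5·5/9 = 17/33.
By Bayes' rule, P(Bag 1 | black) = 2/11 / 17/33 = 6/17 ≈ 0.3529.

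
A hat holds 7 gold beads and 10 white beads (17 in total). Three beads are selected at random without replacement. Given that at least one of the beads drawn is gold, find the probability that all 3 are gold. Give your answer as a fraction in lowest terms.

P(all 3 gold) = C(7,3)/C(17,3) = 7/136; P(at least one gold) = 1 − C(10,3)/C(17,3) = 14/17.
Since 'all 3 gold' ⊆ 'at least one gold', P(all 3 | at least one) = 7/136 / 14/17 = 1/16 ≈ 0.0625.

1/16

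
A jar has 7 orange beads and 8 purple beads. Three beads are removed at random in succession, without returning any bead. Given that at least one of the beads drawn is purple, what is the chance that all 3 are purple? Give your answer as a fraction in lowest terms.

2/15

P(all 3 purple) = C(8,3)/C(15,3) = 8/65; P(at least one purple) = 1 − C(7,3)/C(15,3) = 12/13.
Since 'all 3 purple' ⊆ 'at least one purple', P(all 3 | at least one) = 8/65 / 12/13 = 2/15 ≈ 0.1333.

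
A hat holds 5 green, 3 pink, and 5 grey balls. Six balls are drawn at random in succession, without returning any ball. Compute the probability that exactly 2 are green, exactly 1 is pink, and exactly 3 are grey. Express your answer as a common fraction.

Unordered draws without replacement: count favorable combinations over C(13,6).
Favorable = C(5,2) · C(3,1) · C(5,3) = 300; total = C(13,6) = 1716.
P = 300/1716 = 25/143 ≈ 0.1748.

25/143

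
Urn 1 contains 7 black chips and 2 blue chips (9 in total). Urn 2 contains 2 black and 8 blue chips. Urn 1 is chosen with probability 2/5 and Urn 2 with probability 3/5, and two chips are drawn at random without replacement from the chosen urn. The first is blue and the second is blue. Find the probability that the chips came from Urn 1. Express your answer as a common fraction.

P(E | Urn 1) = 1/36; P(E | Urn 2) = 28/45.
P(E) = 2/5·1/36 + 3/5·28/45 = 173/450.
By Bayes' rule, P(Urn 1 | E) = 1/90 / 173/450 = 5/173 ≈ 0.0289.

5/173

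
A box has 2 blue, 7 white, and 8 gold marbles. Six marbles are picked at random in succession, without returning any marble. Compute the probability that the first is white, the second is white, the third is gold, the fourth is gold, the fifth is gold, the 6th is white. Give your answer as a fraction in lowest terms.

Multiply the conditional probability of each draw in order, without replacement, so each draw removes one from its color and from the total.
P = (7/17) · (6/16) · (8/15) · (7/14) · (6/13) · (5/12) = 7/884 ≈ 0.0079.

7/884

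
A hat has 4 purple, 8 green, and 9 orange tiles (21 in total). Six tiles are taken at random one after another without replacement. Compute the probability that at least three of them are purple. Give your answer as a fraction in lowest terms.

Sum the hypergeometric tail for j = 3,…,4 purple tiles.
Favorable = C(4,3)·C(17,3) + C(4,4)·C(17,2) = 2856; total = C(21,6) = 54264.
P = 2856/54264 = 1/19 ≈ 0.0526.

1/19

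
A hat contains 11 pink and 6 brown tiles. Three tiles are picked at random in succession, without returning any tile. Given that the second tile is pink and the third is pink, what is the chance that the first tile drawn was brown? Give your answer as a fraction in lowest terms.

2/5

P(first=brown and the second tile is pink and the third is pink) = (6/17)·(11/16)·(10/15) = 11/68.
P(E) = Σ over first color = 33/136 + 11/68 = 55/136.
By Bayes, P(first=brown | E) = 11/68 / 55/136 = 2/5 ≈ 0.4000.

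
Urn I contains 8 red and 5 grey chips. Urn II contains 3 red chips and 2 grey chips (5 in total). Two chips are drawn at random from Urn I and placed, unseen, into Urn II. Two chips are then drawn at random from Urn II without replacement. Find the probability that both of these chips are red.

275/819

Condition on how many of the transferred chips are red (from Urn I: 8 red of 13; then Urn II has 7 total).
  0 red: C(8,0)C(5,2)/C(13,2) = 5/39; then P = C(3,2)/C(7,2) = 1/7
  1 red: C(8,1)C(5,1)/C(13,2) = 20/39; then P = C(4,2)/C(7,2) = 2/7
  2 red: C(8,2)C(5,0)/C(13,2) = 14/39; then P = C(5,2)/C(7,2) = 10/21
P(both red) = 275/819 ≈ 0.3358.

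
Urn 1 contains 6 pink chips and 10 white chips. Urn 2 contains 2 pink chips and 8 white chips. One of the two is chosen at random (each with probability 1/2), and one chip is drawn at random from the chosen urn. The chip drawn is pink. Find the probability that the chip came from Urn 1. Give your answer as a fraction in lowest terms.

15/23

P(pink | Urn 1) = 3/8; P(pink | Urn 2) = 1/5.
P(pink) = 1/2·3/8 + 1/2·1/5 = 23/80.
By Bayes' rule, P(Urn 1 | pink) = 3/16 / 23/80 = 15/23 ≈ 0.6522.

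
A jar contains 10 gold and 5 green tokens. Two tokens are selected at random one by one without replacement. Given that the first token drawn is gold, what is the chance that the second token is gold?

9/14

After removing 1 gold, the jar has 9 gold out of 14 remaining.
P(second is gold | given) = 9/14 ≈ 0.6429.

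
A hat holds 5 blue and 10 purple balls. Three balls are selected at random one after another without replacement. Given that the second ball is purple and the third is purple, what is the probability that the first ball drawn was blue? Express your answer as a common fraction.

5/13

P(first=blue and the second ball is purple and the third is purple) = (5/15)·(10/14)·(9/13) = 15/91.
P(E) = Σ over first color = 15/91 + 24/91 = 3/7.
By Bayes, P(first=blue | E) = 15/91 / 3/7 = 5/13 ≈ 0.3846.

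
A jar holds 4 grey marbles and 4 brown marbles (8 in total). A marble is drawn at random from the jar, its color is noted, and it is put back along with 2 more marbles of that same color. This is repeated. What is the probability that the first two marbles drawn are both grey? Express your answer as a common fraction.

3/10

After a grey draw the jar holds 6 grey out of 10.
P = (4/8)·(6/10) = 3/10 ≈ 0.3000.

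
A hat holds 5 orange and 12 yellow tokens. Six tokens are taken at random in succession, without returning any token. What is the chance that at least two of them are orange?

1873/3094

Sum the hypergeometric tail for j = 2,…,5 orange tokens.
Favorable = C(5,2)·C(12,4) + C(5,3)·C(12,3) + C(5,4)·C(12,2) + C(5,5)·C(12,1) = 7492; total = C(17,6) = 12376.
P = 7492/12376 = 1873/3094 ≈ 0.6054.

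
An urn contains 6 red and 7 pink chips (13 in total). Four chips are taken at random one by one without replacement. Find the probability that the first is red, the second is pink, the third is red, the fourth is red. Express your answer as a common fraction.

Multiply the conditional probability of each draw in order, without replacement, so each draw removes one from its color and from the total.
P = (6/13) · (7/12) · (5/11) · (4/10) = 7/143 ≈ 0.0490.

7/143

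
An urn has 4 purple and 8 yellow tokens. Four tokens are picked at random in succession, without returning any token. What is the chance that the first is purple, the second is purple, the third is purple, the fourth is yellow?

8/495

Multiply the conditional probability of each draw in order, without replacement, so each draw removes one from its color and from the total.
P = (4/12) · (3/11) · (2/10) · (8/9) = 8/495 ≈ 0.0162.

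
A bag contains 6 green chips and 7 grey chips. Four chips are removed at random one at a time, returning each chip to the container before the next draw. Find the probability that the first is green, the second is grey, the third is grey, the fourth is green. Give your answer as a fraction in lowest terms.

1764/28561

Multiply the conditional probability of each draw in order, with replacement (the composition resets each draw).
P = (6/13) · (7/13) · (7/13) · (6/13) = 1764/28561 ≈ 0.0618.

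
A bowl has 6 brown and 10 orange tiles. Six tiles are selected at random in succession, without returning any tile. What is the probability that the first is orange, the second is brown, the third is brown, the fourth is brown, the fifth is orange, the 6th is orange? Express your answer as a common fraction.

Multiply the conditional probability of each draw in order, without replacement, so each draw removes one from its color and from the total.
P = (10/16) · (6/15) · (5/14) · (4/13) · (9/12) · (8/11) = 15/1001 ≈ 0.0150.

15/1001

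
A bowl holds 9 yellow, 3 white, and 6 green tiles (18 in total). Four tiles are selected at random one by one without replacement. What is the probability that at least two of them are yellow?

121/170

Sum the hypergeometric tail for j = 2,…,4 yellow tiles.
Favorable = C(9,2)·C(9,2) + C(9,3)·C(9,1) + C(9,4)·C(9,0) = 2178; total = C(18,4) = 3060.
P = 2178/3060 = 121/170 ≈ 0.7118.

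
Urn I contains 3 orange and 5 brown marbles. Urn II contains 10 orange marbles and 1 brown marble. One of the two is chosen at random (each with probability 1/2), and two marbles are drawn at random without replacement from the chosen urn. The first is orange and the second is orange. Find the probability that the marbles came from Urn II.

84/95

P(E | Urn I) = 3/28; P(E | Urn II) = 9/11.
P(E) = 1/2·3/28 + 1/2·9/11 = 285/616.
By Bayes' rule, P(Urn II | E) = 9/22 / 285/616 = 84/95 ≈ 0.8842.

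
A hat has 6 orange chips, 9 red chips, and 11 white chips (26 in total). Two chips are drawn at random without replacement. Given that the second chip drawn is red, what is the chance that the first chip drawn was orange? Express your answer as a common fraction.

P(first=orange and the second chip drawn is red) = (6/26)·(9/25) = 27/325.
P(the second chip drawn is red) = Σ over first color = 27/325 + 36/325 + 99/650 = 9/26.
By Bayes, P(first=orange | the second chip drawn is red) = 27/325 / 9/26 = 6/25 ≈ 0.2400.

6/25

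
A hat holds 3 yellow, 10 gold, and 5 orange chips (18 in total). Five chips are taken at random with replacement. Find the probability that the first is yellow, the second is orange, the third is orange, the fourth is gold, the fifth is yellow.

Multiply the conditional probability of each draw in order, with replacement (the composition resets each draw).
P = (3/18) · (5/18) · (5/18) · (10/18) · (3/18) = 125/104976 ≈ 0.0012.

125/104976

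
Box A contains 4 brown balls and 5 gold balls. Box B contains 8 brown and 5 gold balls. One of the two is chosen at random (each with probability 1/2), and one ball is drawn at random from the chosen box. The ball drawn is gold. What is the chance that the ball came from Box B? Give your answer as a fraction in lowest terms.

P(gold | Box A) = 5/9; P(gold | Box B) = 5/13.
P(gold) = 1/2·5/9 + 1/2·5/13 = 55/117.
By Bayes' rule, P(Box B | gold) = 5/26 / 55/117 = 9/22 ≈ 0.4091.

9/22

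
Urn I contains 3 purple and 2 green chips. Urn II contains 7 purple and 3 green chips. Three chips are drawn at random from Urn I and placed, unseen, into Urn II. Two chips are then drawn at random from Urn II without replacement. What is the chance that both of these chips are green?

23/260

Condition on how many of the transferred chips are green (from Urn I: 2 green of 5; then Urn II has 13 total).
  0 green: C(2,0)C(3,3)/C(5,3) = 1/10; then P = C(3,2)/C(13,2) = 1/26
  1 green: C(2,1)C(3,2)/C(5,3) = 3/5; then P = C(4,2)/C(13,2) = 1/13
  2 green: C(2,2)C(3,1)/C(5,3) = 3/10; then P = C(5,2)/C(13,2) = 5/39
P(both green) = 23/260 ≈ 0.0885.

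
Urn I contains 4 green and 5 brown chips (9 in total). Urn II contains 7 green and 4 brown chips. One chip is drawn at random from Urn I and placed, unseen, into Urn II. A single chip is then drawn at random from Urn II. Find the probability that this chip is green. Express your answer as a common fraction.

Condition on how many of the transferred chips are green (from Urn I: 4 green of 9; then Urn II has 12 total).
  0 green: C(4,0)C(5,1)/C(9,1) = 5/9; then P = 7/12
  1 green: C(4,1)C(5,0)/C(9,1) = 4/9; then P = 8/12
P(green from Urn II) = 67/108 ≈ 0.6204.

67/108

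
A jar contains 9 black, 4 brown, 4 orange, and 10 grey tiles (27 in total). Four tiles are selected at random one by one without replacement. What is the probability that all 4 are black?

7/975

Unordered draws without replacement: count favorable combinations over C(27,4).
Favorable = C(9,4) · C(4,0) · C(4,0) · C(10,0) = 126; total = C(27,4) = 17550.
P = 126/17550 = 7/975 ≈ 0.0072.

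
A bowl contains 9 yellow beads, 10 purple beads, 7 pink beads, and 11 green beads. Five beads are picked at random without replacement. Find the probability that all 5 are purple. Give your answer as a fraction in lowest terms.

Unordered draws without replacement: count favorable combinations over C(37,5).
Favorable = C(9,0) · C(10,5) · C(7,0) · C(11,0) = 252; total = C(37,5) = 435897.
P = 252/435897 = 4/6919 ≈ 0.0006.

4/6919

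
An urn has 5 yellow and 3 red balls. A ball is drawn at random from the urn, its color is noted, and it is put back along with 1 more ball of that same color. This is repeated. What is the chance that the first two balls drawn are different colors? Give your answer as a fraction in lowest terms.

5/12

Either red then yellow, or yellow then red; after the first draw the total is 9.
P = (3/8)·(5/9) + (5/8)·(3/9) = 5/12 ≈ 0.4167.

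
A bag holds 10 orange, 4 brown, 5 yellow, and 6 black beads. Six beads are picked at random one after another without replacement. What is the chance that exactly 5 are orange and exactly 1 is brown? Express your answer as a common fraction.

Unordered draws without replacement: count favorable combinations over C(25,6).
Favorable = C(10,5) · C(4,1) · C(5,0) · C(6,0) = 1008; total = C(25,6) = 177100.
P = 1008/177100 = 36/6325 ≈ 0.0057.

36/6325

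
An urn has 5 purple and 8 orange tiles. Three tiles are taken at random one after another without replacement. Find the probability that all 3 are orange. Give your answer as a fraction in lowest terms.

28/143

Unordered draws without replacement: count favorable combinations over C(13,3).
Favorable = C(5,0) · C(8,3) = 56; total = C(13,3) = 286.
P = 56/286 = 28/143 ≈ 0.1958.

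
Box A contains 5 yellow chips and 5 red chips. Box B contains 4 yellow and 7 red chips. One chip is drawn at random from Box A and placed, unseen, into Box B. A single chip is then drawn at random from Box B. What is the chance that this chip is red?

5/8

Condition on how many of the transferred chips are red (from Box A: 5 red of 10; then Box B has 12 total).
  0 red: C(5,0)C(5,1)/C(10,1) = 1/2; then P = 7/12
  1 red: C(5,1)C(5,0)/C(10,1) = 1/2; then P = 8/12
P(red from Box B) = 5/8 ≈ 0.6250.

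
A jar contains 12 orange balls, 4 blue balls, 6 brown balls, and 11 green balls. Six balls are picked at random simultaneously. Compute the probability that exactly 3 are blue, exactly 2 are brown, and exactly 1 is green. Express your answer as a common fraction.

Unordered draws without replacement: count favorable combinations over C(33,6).
Favorable = C(12,0) · C(4,3) · C(6,2) · C(11,1) = 660; total = C(33,6) = 1107568.
P = 660/1107568 = 15/25172 ≈ 0.0006.

15/25172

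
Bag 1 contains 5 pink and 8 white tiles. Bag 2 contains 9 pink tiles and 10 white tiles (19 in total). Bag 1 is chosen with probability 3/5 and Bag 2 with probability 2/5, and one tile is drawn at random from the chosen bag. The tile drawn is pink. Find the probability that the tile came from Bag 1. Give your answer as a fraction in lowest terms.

95/173

P(pink | Bag 1) = 5/13; P(pink | Bag 2) = 9/19.
P(pink) = 3/5·5/13 + 2/5·9/19 = 519/1235.
By Bayes' rule, P(Bag 1 | pink) = 3/13 / 519/1235 = 95/173 ≈ 0.5491.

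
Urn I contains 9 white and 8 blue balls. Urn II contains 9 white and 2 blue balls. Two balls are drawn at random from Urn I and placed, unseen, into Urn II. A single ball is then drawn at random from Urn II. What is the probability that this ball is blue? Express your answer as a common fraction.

50/221

Condition on how many of the transferred balls are blue (from Urn I: 8 blue of 17; then Urn II has 13 total).
  0 blue: C(8,0)C(9,2)/C(17,2) = 9/34; then P = 2/13
  1 blue: C(8,1)C(9,1)/C(17,2) = 9/17; then P = 3/13
  2 blue: C(8,2)C(9,0)/C(17,2) = 7/34; then P = 4/13
P(blue from Urn II) = 50/221 ≈ 0.2262.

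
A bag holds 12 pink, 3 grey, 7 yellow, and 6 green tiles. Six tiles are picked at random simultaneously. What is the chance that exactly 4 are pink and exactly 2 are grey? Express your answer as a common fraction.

Unordered draws without replacement: count favorable combinations over C(28,6).
Favorable = C(12,4) · C(3,2) · C(7,0) · C(6,0) = 1485; total = C(28,6) = 376740.
P = 1485/376740 = 33/8372 ≈ 0.0039.

33/8372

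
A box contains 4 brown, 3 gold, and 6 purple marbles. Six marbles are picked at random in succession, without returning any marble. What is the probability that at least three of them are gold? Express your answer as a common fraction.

10/143

Sum the hypergeometric tail for j = 3,…,3 gold marbles.
Favorable = C(3,3)·C(10,3) = 120; total = C(13,6) = 1716.
P = 120/1716 = 10/143 ≈ 0.0699.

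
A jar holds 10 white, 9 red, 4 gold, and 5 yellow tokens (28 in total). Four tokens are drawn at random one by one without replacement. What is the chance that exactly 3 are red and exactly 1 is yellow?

Unordered draws without replacement: count favorable combinations over C(28,4).
Favorable = C(10,0) · C(9,3) · C(4,0) · C(5,1) = 420; total = C(28,4) = 20475.
P = 420/20475 = 4/195 ≈ 0.0205.

4/195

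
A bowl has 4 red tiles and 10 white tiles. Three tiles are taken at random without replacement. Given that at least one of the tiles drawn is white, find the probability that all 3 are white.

1/3

P(all 3 white) = C(10,3)/C(14,3) = 30/91; P(at least one white) = 1 − C(4,3)/C(14,3) = 90/91.
Since 'all 3 white' ⊆ 'at least one white', P(all 3 | at least one) = 30/91 / 90/91 = 1/3 ≈ 0.3333.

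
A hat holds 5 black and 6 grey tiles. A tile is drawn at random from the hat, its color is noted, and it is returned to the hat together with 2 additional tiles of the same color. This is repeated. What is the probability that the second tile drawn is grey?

Condition on the first draw. If first is grey (prob 6/11), second-grey has prob (8)/(13); if not (prob 5/11), it has prob 6/(13).
P = (6/11)·(8/13) + (5/11)·(6/13) = 6/11 ≈ 0.5455.

6/11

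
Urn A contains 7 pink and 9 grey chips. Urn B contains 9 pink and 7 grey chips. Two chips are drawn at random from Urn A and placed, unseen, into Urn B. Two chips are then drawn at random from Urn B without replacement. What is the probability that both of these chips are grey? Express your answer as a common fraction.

Condition on how many of the transferred chips are grey (from Urn A: 9 grey of 16; then Urn B has 18 total).
  0 grey: C(9,0)C(7,2)/C(16,2) = 7/40; then P = C(7,2)/C(18,2) = 7/51
  1 grey: C(9,1)C(7,1)/C(16,2) = 21/40; then P = C(8,2)/C(18,2) = 28/153
  2 grey: C(9,2)C(7,0)/C(16,2) = 3/10; then P = C(9,2)/C(18,2) = 4/17
P(both grey) = 389/2040 ≈ 0.1907.

389/2040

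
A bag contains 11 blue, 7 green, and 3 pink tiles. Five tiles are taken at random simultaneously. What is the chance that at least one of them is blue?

Use the complement: P(at least one blue) = 1 − P(no blue).
P(none) = C(10,5)/C(21,5) = 252/20349.
So P = 1 − 252/20349 = 319/323 ≈ 0.9876.

319/323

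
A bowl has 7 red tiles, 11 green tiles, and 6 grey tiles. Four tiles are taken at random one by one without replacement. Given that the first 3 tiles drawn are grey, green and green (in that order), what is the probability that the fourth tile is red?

After removing 2 green, 1 grey, the bowl has 7 red out of 21 remaining.
P(fourth is red | given) = 7/21 = 1/3 ≈ 0.3333.

1/3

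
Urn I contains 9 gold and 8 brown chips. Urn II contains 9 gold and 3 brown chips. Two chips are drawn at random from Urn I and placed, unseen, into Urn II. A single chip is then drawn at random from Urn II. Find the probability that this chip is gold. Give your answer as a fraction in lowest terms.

171/238

Condition on how many of the transferred chips are gold (from Urn I: 9 gold of 17; then Urn II has 14 total).
  0 gold: C(9,0)C(8,2)/C(17,2) = 7/34; then P = 9/14
  1 gold: C(9,1)C(8,1)/C(17,2) = 9/17; then P = 10/14
  2 gold: C(9,2)C(8,0)/C(17,2) = 9/34; then P = 11/14
P(gold from Urn II) = 171/238 ≈ 0.7185.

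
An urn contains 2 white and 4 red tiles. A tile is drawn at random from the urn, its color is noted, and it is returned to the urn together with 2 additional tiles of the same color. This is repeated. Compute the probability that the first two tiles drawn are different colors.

1/3

Either red then white, or white then red; after the first draw the total is 8.
P = (4/6)·(2/8) + (2/6)·(4/8) = 1/3 ≈ 0.3333.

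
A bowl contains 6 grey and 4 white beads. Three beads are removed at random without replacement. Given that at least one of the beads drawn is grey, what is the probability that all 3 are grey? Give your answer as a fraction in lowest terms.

P(all 3 grey) = C(6,3)/C(10,3) = 1/6; P(at least one grey) = 1 − C(4,3)/C(10,3) = 29/30.
Since 'all 3 grey' ⊆ 'at least one grey', P(all 3 | at least one) = 1/6 / 29/30 = 5/29 ≈ 0.1724.

5/29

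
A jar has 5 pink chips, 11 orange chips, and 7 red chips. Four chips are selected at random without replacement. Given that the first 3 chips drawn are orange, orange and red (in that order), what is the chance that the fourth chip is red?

3/10

After removing 2 orange, 1 red, the jar has 6 red out of 20 remaining.
P(fourth is red | given) = 6/20 = 3/10 ≈ 0.3000.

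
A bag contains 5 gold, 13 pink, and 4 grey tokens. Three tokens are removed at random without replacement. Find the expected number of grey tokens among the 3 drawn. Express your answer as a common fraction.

By linearity of expectation, E[X] = Σ P(draw i is grey); by symmetry each draw (even without replacement) has P(grey) = 4/22.
E[X] = 3 · 4/22 = 6/11 ≈ 0.5455.

6/11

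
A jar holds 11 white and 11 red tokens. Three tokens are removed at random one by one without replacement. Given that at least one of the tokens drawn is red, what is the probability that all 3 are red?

P(all 3 red) = C(11,3)/C(22,3) = 3/28; P(at least one red) = 1 − C(11,3)/C(22,3) = 25/28.
Since 'all 3 red' ⊆ 'at least one red', P(all 3 | at least one) = 3/28 / 25/28 = 3/25 ≈ 0.1200.

3/25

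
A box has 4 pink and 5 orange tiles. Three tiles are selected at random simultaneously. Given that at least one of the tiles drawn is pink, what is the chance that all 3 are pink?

2/37

P(all 3 pink) = C(4,3)/C(9,3) = 1/21; P(at least one pink) = 1 − C(5,3)/C(9,3) = 37/42.
Since 'all 3 pink' ⊆ 'at least one pink', P(all 3 | at least one) = 1/21 / 37/42 = 2/37 ≈ 0.0541.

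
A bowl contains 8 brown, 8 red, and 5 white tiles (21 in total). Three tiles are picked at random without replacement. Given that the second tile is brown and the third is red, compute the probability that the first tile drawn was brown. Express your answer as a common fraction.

7/19

P(first=brown and the second tile is brown and the third is red) = (8/21)·(7/20)·(8/19) = 16/285.
P(E) = Σ over first color = 16/285 + 16/285 + 16/399 = 16/105.
By Bayes, P(first=brown | E) = 16/285 / 16/105 = 7/19 ≈ 0.3684.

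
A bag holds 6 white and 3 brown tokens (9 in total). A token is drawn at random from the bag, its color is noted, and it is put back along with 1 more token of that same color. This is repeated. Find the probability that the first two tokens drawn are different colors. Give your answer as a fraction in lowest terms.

2/5

Either brown then white, or white then brown; after the first draw the total is 10.
P = (3/9)·(6/10) + (6/9)·(3/10) = 2/5 ≈ 0.4000.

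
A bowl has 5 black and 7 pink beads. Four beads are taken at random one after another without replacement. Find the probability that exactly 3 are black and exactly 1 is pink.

Unordered draws without replacement: count favorable combinations over C(12,4).
Favorable = C(5,3) · C(7,1) = 70; total = C(12,4) = 495.
P = 70/495 = 14/99 ≈ 0.1414.

14/99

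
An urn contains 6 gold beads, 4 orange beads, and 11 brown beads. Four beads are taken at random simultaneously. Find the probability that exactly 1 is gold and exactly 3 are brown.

22/133

Unordered draws without replacement: count favorable combinations over C(21,4).
Favorable = C(6,1) · C(4,0) · C(11,3) = 990; total = C(21,4) = 5985.
P = 990/5985 = 22/133 ≈ 0.1654.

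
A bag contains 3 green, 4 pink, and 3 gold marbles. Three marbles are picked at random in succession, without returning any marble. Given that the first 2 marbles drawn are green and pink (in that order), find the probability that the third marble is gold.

3/8

After removing 1 green, 1 pink, the bag has 3 gold out of 8 remaining.
P(third is gold | given) = 3/8 ≈ 0.3750.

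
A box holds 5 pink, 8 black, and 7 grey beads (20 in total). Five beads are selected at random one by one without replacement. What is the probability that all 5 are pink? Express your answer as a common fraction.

Unordered draws without replacement: count favorable combinations over C(20,5).
Favorable = C(5,5) · C(8,0) · C(7,0) = 1; total = C(20,5) = 15504.
P = 1/15504 = 1/15504 ≈ 0.0001.

1/15504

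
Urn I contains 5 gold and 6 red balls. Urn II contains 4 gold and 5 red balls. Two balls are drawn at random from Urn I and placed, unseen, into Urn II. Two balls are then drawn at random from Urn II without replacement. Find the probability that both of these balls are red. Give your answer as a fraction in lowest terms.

173/605

Condition on how many of the transferred balls are red (from Urn I: 6 red of 11; then Urn II has 11 total).
  0 red: C(6,0)C(5,2)/C(11,2) = 2/11; then P = C(5,2)/C(11,2) = 2/11
  1 red: C(6,1)C(5,1)/C(11,2) = 6/11; then P = C(6,2)/C(11,2) = 3/11
  2 red: C(6,2)C(5,0)/C(11,2) = 3/11; then P = C(7,2)/C(11,2) = 21/55
P(both red) = 173/605 ≈ 0.2860.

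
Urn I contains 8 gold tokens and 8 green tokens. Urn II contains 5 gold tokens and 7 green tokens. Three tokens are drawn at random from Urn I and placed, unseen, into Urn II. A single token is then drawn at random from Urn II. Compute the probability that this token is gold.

13/30

Condition on how many of the transferred tokens are gold (from Urn I: 8 gold of 16; then Urn II has 15 total).
  0 gold: C(8,0)C(8,3)/C(16,3) = 1/10; then P = 5/15
  1 gold: C(8,1)C(8,2)/C(16,3) = 2/5; then P = 6/15
  2 gold: C(8,2)C(8,1)/C(16,3) = 2/5; then P = 7/15
  3 gold: C(8,3)C(8,0)/C(16,3) = 1/10; then P = 8/15
P(gold from Urn II) = 13/30 ≈ 0.4333.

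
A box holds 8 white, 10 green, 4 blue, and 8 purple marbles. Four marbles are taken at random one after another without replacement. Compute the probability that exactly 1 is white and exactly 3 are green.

64/1827

Unordered draws without replacement: count favorable combinations over C(30,4).
Favorable = C(8,1) · C(10,3) · C(4,0) · C(8,0) = 960; total = C(30,4) = 27405.
P = 960/27405 = 64/1827 ≈ 0.0350.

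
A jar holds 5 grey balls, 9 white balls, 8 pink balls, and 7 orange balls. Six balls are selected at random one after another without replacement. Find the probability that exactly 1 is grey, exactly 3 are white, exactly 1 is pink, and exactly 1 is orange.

56/1131

Unordered draws without replacement: count favorable combinations over C(29,6).
Favorable = C(5,1) · C(9,3) · C(8,1) · C(7,1) = 23520; total = C(29,6) = 475020.
P = 23520/475020 = 56/1131 ≈ 0.0495.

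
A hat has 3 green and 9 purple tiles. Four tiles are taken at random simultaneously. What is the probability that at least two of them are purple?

54/55

Sum the hypergeometric tail for j = 2,…,4 purple tiles.
Favorable = C(9,2)·C(3,2) + C(9,3)·C(3,1) + C(9,4)·C(3,0) = 486; total = C(12,4) = 495.
P = 486/495 = 54/55 ≈ 0.9818.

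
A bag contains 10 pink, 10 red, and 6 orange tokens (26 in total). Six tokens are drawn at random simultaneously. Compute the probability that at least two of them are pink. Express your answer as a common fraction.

981/1265

Sum the hypergeometric tail for j = 2,…,6 pink tokens.
Favorable = C(10,2)·C(16,4) + C(10,3)·C(16,3) + C(10,4)·C(16,2) + C(10,5)·C(16,1) + C(10,6)·C(16,0) = 178542; total = C(26,6) = 230230.
P = 178542/230230 = 981/1265 ≈ 0.7755.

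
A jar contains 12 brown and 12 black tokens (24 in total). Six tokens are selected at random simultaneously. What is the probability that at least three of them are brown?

Sum the hypergeometric tail for j = 3,…,6 brown tokens.
Favorable = C(12,3)·C(12,3) + C(12,4)·C(12,2) + C(12,5)·C(12,1) + C(12,6)·C(12,0) = 91498; total = C(24,6) = 134596.
P = 91498/134596 = 4159/6118 ≈ 0.6798.

4159/6118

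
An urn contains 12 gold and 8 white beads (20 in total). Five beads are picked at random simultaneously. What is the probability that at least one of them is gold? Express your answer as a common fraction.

1931/1938

Use the complement: P(at least one gold) = 1 − P(no gold).
P(none) = C(8,5)/C(20,5) = 56/15504.
So P = 1 − 56/15504 = 1931/1938 ≈ 0.9964.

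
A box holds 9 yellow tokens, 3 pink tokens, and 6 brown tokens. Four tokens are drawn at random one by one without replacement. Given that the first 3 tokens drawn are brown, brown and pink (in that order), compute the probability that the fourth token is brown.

After removing 1 pink, 2 brown, the box has 4 brown out of 15 remaining.
P(fourth is brown | given) = 4/15 ≈ 0.2667.

4/15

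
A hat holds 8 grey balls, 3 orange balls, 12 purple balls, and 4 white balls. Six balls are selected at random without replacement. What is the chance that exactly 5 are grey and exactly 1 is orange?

28/49335

Unordered draws without replacement: count favorable combinations over C(27,6).
Favorable = C(8,5) · C(3,1) · C(12,0) · C(4,0) = 168; total = C(27,6) = 296010.
P = 168/296010 = 28/49335 ≈ 0.0006.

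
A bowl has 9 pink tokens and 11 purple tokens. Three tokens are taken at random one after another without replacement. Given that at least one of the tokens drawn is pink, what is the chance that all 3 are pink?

P(all 3 pink) = C(9,3)/C(20,3) = 7/95; P(at least one pink) = 1 − C(11,3)/C(20,3) = 65/76.
Since 'all 3 pink' ⊆ 'at least one pink', P(all 3 | at least one) = 7/95 / 65/76 = 28/325 ≈ 0.0862.

28/325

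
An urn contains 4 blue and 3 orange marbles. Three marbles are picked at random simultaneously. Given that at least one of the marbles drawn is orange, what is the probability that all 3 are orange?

P(all 3 orange) = C(3,3)/C(7,3) = 1/35; P(at least one orange) = 1 − C(4,3)/C(7,3) = 31/35.
Since 'all 3 orange' ⊆ 'at least one orange', P(all 3 | at least one) = 1/35 / 31/35 = 1/31 ≈ 0.0323.

1/31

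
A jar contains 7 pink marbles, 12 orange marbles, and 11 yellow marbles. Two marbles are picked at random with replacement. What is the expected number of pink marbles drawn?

7/15

By linearity of expectation, E[X] = Σ P(draw i is pink); each independent draw has P(pink) = 7/30.
E[X] = 2 · 7/30 = 7/15 ≈ 0.4667.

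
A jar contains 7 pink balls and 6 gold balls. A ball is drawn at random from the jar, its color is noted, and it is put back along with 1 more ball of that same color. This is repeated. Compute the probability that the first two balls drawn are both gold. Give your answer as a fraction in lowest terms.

After a gold draw the jar holds 7 gold out of 14.
P = (6/13)·(7/14) = 3/13 ≈ 0.2308.

3/13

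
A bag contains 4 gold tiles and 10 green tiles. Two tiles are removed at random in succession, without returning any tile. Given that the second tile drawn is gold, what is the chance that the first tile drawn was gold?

P(first=gold and the second tile drawn is gold) = (4/14)·(3/13) = 6/91.
P(the second tile drawn is gold) = Σ over first color = 6/91 + 20/91 = 2/7.
By Bayes, P(first=gold | the second tile drawn is gold) = 6/91 / 2/7 = 3/13 ≈ 0.2308.

3/13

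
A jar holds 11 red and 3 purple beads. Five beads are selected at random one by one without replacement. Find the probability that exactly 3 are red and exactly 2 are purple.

Unordered draws without replacement: count favorable combinations over C(14,5).
Favorable = C(11,3) · C(3,2) = 495; total = C(14,5) = 2002.
P = 495/2002 = 45/182 ≈ 0.2473.

45/182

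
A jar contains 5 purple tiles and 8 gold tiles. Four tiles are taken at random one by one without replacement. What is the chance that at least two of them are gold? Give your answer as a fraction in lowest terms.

Sum the hypergeometric tail for j = 2,…,4 gold tiles.
Favorable = C(8,2)·C(5,2) + C(8,3)·C(5,1) + C(8,4)·C(5,0) = 630; total = C(13,4) = 715.
P = 630/715 = 126/143 ≈ 0.8811.

126/143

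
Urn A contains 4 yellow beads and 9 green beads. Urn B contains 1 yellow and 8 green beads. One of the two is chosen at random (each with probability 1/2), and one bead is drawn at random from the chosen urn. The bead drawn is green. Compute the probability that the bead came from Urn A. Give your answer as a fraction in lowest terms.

81/185

P(green | Urn A) = 9/13; P(green | Urn B) = 8/9.
P(green) = 1/2·9/13 + 1/2·8/9 = 185/234.
By Bayes' rule, P(Urn A | green) = 9/26 / 185/234 = 81/185 ≈ 0.4378.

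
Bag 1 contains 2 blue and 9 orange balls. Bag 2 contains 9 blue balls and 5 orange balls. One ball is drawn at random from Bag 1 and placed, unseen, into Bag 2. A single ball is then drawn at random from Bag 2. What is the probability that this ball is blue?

Condition on how many of the transferred balls are blue (from Bag 1: 2 blue of 11; then Bag 2 has 15 total).
  0 blue: C(2,0)C(9,1)/C(11,1) = 9/11; then P = 9/15
  1 blue: C(2,1)C(9,0)/C(11,1) = 2/11; then P = 10/15
P(blue from Bag 2) = 101/165 ≈ 0.6121.

101/165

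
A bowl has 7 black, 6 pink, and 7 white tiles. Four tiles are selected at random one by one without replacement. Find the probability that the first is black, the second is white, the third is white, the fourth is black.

49/3230

Multiply the conditional probability of each draw in order, without replacement, so each draw removes one from its color and from the total.
P = (7/20) · (7/19) · (6/18) · (6/17) = 49/3230 ≈ 0.0152.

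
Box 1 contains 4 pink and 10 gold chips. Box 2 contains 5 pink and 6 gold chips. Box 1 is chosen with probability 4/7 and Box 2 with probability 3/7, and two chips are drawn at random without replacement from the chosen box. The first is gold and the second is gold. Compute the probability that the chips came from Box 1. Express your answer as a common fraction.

220/311

P(E | Box 1) = 45/91; P(E | Box 2) = 3/11.
P(E) = 4/7·45/91 + 3/7·3/11 = 2799/7007.
By Bayes' rule, P(Box 1 | E) = 180/637 / 2799/7007 = 220/311 ≈ 0.7074.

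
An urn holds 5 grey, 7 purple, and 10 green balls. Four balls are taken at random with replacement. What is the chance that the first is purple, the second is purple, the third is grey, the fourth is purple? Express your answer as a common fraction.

Multiply the conditional probability of each draw in order, with replacement (the composition resets each draw).
P = (7/22) · (7/22) · (5/22) · (7/22) = 1715/234256 ≈ 0.0073.

1715/234256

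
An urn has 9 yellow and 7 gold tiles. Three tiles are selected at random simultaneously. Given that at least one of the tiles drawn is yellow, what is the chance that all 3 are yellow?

P(all 3 yellow) = C(9,3)/C(16,3) = 3/20; P(at least one yellow) = 1 − C(7,3)/C(16,3) = 15/16.
Since 'all 3 yellow' ⊆ 'at least one yellow', P(all 3 | at least one) = 3/20 / 15/16 = 4/25 ≈ 0.1600.

4/25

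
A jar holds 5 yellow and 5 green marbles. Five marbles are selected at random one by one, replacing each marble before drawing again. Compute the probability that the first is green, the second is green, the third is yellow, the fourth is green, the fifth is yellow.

1/32

Multiply the conditional probability of each draw in order, with replacement (the composition resets each draw).
P = (5/10) · (5/10) · (5/10) · (5/10) · (5/10) = 1/32 ≈ 0.0312.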